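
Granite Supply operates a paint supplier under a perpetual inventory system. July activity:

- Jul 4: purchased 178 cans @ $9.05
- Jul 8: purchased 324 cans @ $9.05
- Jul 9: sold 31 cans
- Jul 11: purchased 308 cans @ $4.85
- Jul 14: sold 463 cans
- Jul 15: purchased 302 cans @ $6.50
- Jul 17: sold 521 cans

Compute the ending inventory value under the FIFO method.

Ending inventory = $630.50

Jul 9, 31 sold [FIFO — oldest first]: 31 @ $9.05 = $280.55
Jul 14, 463 sold [FIFO — oldest first]: 147 @ $9.05 + 316 @ $9.05 = $4,190.15
Jul 17, 521 sold [FIFO — oldest first]: 8 @ $9.05 + 308 @ $4.85 + 205 @ $6.50 = $2,898.70
Total COGS = $280.55 + $4,190.15 + $2,898.70 = $7,369.40
Ending inventory: 97 @ $6.50 = $630.50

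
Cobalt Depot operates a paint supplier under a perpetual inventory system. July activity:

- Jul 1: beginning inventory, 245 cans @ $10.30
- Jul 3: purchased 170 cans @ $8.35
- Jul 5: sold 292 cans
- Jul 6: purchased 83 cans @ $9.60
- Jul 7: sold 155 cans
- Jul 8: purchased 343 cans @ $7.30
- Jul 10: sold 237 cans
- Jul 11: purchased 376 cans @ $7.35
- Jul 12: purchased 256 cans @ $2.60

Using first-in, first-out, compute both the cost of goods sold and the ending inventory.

COGS = $6,097.60; ending inventory = $4,575.30

Jul 5, 292 sold [FIFO — oldest first]: 245 @ $10.30 + 47 @ $8.35 = $2,915.95
Jul 7, 155 sold [FIFO — oldest first]: 123 @ $8.35 + 32 @ $9.60 = $1,334.25
Jul 10, 237 sold [FIFO — oldest first]: 51 @ $9.60 + 186 @ $7.30 = $1,847.40
Total COGS = $2,915.95 + $1,334.25 + $1,847.40 = $6,097.60
Ending inventory: 157 @ $7.30 + 376 @ $7.35 + 256 @ $2.60 = $4,575.30
Check: goods available $10,672.90 = COGS $6,097.60 + ending $4,575.30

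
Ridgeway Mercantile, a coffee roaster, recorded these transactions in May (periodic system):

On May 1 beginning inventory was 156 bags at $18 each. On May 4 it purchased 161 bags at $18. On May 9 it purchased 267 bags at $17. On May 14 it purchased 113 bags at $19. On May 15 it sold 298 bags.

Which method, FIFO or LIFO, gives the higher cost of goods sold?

FIFO COGS: 156 @ $18 + 142 @ $18 = $5,364
LIFO COGS: 113 @ $19 + 185 @ $17 = $5,292

FIFO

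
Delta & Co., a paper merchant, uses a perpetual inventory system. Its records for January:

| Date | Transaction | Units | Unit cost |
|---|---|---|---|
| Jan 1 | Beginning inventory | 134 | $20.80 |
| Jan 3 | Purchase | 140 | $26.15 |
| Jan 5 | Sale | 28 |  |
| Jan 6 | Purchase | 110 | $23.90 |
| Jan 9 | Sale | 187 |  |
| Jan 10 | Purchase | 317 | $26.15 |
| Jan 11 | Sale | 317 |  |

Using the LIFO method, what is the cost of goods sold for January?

Jan 5, 28 sold [LIFO — newest first]: 28 @ $26.15 = $732.20
Jan 9, 187 sold [LIFO — newest first]: 110 @ $23.90 + 77 @ $26.15 = $4,642.55
Jan 11, 317 sold [LIFO — newest first]: 317 @ $26.15 = $8,289.55
Total COGS = $732.20 + $4,642.55 + $8,289.55 = $13,664.30
Ending inventory: 134 @ $20.80 + 35 @ $26.15 = $3,702.45

COGS = $13,664.30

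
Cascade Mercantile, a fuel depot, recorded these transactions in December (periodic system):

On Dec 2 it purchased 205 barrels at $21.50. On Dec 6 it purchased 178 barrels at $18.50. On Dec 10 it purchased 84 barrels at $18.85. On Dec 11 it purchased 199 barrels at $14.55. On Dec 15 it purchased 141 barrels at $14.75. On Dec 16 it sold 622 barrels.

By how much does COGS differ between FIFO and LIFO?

$1,257.55

FIFO COGS: 205 @ $21.50 + 178 @ $18.50 + 84 @ $18.85 + 155 @ $14.55 = $11,539.15
LIFO COGS: 141 @ $14.75 + 199 @ $14.55 + 84 @ $18.85 + 178 @ $18.50 + 20 @ $21.50 = $10,281.60
Difference = |$11,539.15 − $10,281.60| = $1,257.55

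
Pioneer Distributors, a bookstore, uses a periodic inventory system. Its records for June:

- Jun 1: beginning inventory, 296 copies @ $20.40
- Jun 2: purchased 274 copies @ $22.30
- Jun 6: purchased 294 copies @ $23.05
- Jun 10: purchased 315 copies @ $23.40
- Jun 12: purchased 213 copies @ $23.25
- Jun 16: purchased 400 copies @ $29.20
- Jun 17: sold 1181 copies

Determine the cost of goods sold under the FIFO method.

COGS = $26,342.80

Jun 17, 1181 sold [FIFO — oldest first]: 296 @ $20.40 + 274 @ $22.30 + 294 @ $23.05 + 315 @ $23.40 + 2 @ $23.25 = $26,342.80
Ending inventory: 211 @ $23.25 + 400 @ $29.20 = $16,585.75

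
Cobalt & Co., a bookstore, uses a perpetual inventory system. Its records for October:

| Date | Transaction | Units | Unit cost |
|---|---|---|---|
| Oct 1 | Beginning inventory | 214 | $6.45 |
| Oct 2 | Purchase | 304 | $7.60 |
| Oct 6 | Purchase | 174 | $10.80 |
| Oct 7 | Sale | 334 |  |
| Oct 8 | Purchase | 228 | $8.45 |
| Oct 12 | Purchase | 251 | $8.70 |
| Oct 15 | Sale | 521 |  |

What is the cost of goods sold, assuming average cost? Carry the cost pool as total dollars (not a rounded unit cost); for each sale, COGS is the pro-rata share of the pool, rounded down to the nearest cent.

After Oct 1: 214 on hand, pool $1,380.30 (≈ $6.4500 each)
After Oct 2: 518 on hand, pool $3,690.70 (≈ $7.1249 each)
After Oct 6: 692 on hand, pool $5,569.90 (≈ $8.0490 each)
Oct 7, sell 334: 334/692 × $5,569.90 → $2,688.36
After Oct 8: 586 on hand, pool $4,808.14 (≈ $8.2050 each)
After Oct 12: 837 on hand, pool $6,991.84 (≈ $8.3535 each)
Oct 15, sell 521: 521/837 × $6,991.84 → $4,352.14
Total COGS = $2,688.36 + $4,352.14 = $7,040.50
Ending inventory (cost pool remaining) = $2,639.70

COGS = $7,040.50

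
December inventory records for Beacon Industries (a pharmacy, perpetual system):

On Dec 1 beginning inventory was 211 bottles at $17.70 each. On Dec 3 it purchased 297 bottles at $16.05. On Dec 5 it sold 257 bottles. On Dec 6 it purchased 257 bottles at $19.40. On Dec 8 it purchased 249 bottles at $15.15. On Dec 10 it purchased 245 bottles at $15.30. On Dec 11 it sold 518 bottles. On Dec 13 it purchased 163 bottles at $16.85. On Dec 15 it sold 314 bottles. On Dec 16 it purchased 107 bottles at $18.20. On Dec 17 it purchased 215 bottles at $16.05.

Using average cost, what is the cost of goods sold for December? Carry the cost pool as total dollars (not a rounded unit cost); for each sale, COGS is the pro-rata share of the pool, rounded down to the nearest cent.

COGS = $18,187.57

After Dec 1: 211 on hand, pool $3,734.70 (≈ $17.7000 each)
After Dec 3: 508 on hand, pool $8,501.55 (≈ $16.7353 each)
Dec 5, sell 257: 257/508 × $8,501.55 → $4,300.98
After Dec 6: 508 on hand, pool $9,186.37 (≈ $18.0834 each)
After Dec 8: 757 on hand, pool $12,958.72 (≈ $17.1185 each)
After Dec 10: 1002 on hand, pool $16,707.22 (≈ $16.6739 each)
Dec 11, sell 518: 518/1002 × $16,707.22 → $8,637.06
After Dec 13: 647 on hand, pool $10,816.71 (≈ $16.7183 each)
Dec 15, sell 314: 314/647 × $10,816.71 → $5,249.53
After Dec 16: 440 on hand, pool $7,514.58 (≈ $17.0786 each)
After Dec 17: 655 on hand, pool $10,965.33 (≈ $16.7410 each)
Total COGS = $4,300.98 + $8,637.06 + $5,249.53 = $18,187.57
Ending inventory (cost pool remaining) = $10,965.33
Check: goods available $29,152.90 = COGS $18,187.57 + ending $10,965.33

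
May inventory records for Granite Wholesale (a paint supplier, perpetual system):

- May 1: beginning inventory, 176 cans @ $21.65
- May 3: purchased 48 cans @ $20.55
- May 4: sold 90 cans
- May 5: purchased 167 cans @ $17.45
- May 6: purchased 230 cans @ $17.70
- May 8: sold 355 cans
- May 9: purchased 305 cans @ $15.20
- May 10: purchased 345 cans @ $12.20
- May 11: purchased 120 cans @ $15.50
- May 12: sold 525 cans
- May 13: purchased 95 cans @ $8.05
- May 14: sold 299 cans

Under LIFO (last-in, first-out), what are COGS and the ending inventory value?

COGS = $18,994.50; ending inventory = $4,257.20

May 4, 90 sold [LIFO — newest first]: 48 @ $20.55 + 42 @ $21.65 = $1,895.70
May 8, 355 sold [LIFO — newest first]: 230 @ $17.70 + 125 @ $17.45 = $6,252.25
May 12, 525 sold [LIFO — newest first]: 120 @ $15.50 + 345 @ $12.20 + 60 @ $15.20 = $6,981.00
May 14, 299 sold [LIFO — newest first]: 95 @ $8.05 + 204 @ $15.20 = $3,865.55
Total COGS = $1,895.70 + $6,252.25 + $6,981.00 + $3,865.55 = $18,994.50
Ending inventory: 134 @ $21.65 + 42 @ $17.45 + 41 @ $15.20 = $4,257.20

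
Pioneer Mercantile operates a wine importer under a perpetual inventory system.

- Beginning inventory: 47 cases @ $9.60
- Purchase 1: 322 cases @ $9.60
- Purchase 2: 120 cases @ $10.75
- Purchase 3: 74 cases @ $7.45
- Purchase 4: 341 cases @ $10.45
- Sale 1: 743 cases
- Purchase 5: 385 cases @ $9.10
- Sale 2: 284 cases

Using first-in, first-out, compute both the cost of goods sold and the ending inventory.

COGS = $10,066.45; ending inventory = $2,384.20

Sale 1 (743) [FIFO — oldest first]: 47 @ $9.60 + 322 @ $9.60 + 120 @ $10.75 + 74 @ $7.45 + 180 @ $10.45 = $7,264.70
Sale 2 (284) [FIFO — oldest first]: 161 @ $10.45 + 123 @ $9.10 = $2,801.75
Total COGS = $7,264.70 + $2,801.75 = $10,066.45
Ending inventory: 262 @ $9.10 = $2,384.20
Check: goods available $12,450.65 = COGS $10,066.45 + ending $2,384.20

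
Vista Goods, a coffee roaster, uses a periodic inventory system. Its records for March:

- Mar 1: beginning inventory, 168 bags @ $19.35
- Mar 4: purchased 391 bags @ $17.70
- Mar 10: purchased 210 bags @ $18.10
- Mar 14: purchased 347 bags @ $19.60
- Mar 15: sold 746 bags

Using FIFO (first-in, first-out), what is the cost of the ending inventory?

Ending inventory = $7,217.50

Mar 15, 746 sold [FIFO — oldest first]: 168 @ $19.35 + 391 @ $17.70 + 187 @ $18.10 = $13,556.20
Ending inventory: 23 @ $18.10 + 347 @ $19.60 = $7,217.50
Check: goods available $20,773.70 = COGS $13,556.20 + ending $7,217.50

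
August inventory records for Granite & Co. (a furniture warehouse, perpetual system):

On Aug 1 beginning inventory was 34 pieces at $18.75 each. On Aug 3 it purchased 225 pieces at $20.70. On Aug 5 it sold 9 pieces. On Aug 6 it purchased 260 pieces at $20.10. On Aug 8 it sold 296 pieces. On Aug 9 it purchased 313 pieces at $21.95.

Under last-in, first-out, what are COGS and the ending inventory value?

Aug 5, 9 sold [LIFO — newest first]: 9 @ $20.70 = $186.30
Aug 8, 296 sold [LIFO — newest first]: 260 @ $20.10 + 36 @ $20.70 = $5,971.20
Total COGS = $186.30 + $5,971.20 = $6,157.50
Ending inventory: 34 @ $18.75 + 180 @ $20.70 + 313 @ $21.95 = $11,233.85
Check: goods available $17,391.35 = COGS $6,157.50 + ending $11,233.85

COGS = $6,157.50; ending inventory = $11,233.85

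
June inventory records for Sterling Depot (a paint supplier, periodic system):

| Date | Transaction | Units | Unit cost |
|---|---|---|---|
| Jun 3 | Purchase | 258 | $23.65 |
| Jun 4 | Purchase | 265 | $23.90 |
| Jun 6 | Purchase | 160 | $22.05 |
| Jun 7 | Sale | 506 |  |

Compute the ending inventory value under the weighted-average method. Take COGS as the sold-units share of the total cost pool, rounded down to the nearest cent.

Jun 7, sell 506: 506/683 × $15,963.20 → $11,826.32
Ending inventory (cost pool remaining) = $4,136.88

Ending inventory = $4,136.88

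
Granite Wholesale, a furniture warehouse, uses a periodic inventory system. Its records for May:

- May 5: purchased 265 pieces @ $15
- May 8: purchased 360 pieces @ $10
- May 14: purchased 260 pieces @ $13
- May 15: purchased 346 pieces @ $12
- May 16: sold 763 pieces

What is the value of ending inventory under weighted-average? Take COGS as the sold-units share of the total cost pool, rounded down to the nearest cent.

May 16, sell 763: 763/1231 × $15,107.00 → $9,363.64
Ending inventory (cost pool remaining) = $5,743.36
Check: goods available $15,107.00 = COGS $9,363.64 + ending $5,743.36

Ending inventory = $5,743.36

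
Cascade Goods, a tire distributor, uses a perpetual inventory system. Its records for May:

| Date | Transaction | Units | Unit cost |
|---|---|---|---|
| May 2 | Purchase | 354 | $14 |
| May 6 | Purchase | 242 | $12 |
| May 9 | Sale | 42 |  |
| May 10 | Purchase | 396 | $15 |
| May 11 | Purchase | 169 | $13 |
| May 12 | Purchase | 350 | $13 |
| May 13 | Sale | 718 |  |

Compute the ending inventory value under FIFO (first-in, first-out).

Ending inventory = $10,227

May 9, 42 sold [FIFO — oldest first]: 42 @ $14 = $588
May 13, 718 sold [FIFO — oldest first]: 312 @ $14 + 242 @ $12 + 164 @ $15 = $9,732
Total COGS = $588 + $9,732 = $10,320
Ending inventory: 232 @ $15 + 169 @ $13 + 350 @ $13 = $10,227
Check: goods available $20,547 = COGS $10,320 + ending $10,227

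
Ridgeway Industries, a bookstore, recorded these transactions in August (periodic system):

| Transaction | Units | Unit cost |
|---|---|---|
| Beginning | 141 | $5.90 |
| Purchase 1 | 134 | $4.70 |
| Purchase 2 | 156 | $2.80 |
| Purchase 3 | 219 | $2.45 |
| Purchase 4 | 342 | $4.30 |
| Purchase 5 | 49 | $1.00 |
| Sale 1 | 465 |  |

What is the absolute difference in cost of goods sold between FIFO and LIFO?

FIFO COGS: 141 @ $5.90 + 134 @ $4.70 + 156 @ $2.80 + 34 @ $2.45 = $1,981.80
LIFO COGS: 49 @ $1.00 + 342 @ $4.30 + 74 @ $2.45 = $1,700.90
Difference = |$1,981.80 − $1,700.90| = $280.90

$280.90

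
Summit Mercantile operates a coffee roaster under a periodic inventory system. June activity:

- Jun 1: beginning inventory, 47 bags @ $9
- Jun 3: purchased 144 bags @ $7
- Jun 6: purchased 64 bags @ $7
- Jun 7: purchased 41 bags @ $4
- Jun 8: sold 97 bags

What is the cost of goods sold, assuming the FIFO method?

COGS = $773

Jun 8, 97 sold [FIFO — oldest first]: 47 @ $9 + 50 @ $7 = $773
Ending inventory: 94 @ $7 + 64 @ $7 + 41 @ $4 = $1,270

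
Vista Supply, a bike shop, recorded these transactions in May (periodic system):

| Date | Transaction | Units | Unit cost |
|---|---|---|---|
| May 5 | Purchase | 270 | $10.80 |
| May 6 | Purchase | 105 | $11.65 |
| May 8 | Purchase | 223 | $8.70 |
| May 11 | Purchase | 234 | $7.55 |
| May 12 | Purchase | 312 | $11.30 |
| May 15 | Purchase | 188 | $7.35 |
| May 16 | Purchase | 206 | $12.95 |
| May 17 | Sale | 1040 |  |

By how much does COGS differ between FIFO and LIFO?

$15.35

FIFO COGS: 270 @ $10.80 + 105 @ $11.65 + 223 @ $8.70 + 234 @ $7.55 + 208 @ $11.30 = $10,196.45
LIFO COGS: 206 @ $12.95 + 188 @ $7.35 + 312 @ $11.30 + 234 @ $7.55 + 100 @ $8.70 = $10,211.80
Difference = |$10,196.45 − $10,211.80| = $15.35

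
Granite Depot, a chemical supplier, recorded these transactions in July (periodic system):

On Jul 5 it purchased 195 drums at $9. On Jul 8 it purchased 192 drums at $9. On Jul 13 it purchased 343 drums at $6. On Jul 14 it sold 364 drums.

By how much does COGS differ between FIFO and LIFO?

FIFO COGS: 195 @ $9 + 169 @ $9 = $3,276
LIFO COGS: 343 @ $6 + 21 @ $9 = $2,247
Difference = |$3,276 − $2,247| = $1,029

$1,029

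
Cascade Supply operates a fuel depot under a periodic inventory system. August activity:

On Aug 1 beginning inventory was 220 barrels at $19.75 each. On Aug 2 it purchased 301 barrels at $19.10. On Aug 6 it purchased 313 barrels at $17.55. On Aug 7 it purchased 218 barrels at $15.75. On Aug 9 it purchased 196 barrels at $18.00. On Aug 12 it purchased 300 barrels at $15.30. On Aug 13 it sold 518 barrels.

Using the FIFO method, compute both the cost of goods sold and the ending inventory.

COGS = $10,036.80; ending inventory = $17,101.95

Aug 13, 518 sold [FIFO — oldest first]: 220 @ $19.75 + 298 @ $19.10 = $10,036.80
Ending inventory: 3 @ $19.10 + 313 @ $17.55 + 218 @ $15.75 + 196 @ $18.00 + 300 @ $15.30 = $17,101.95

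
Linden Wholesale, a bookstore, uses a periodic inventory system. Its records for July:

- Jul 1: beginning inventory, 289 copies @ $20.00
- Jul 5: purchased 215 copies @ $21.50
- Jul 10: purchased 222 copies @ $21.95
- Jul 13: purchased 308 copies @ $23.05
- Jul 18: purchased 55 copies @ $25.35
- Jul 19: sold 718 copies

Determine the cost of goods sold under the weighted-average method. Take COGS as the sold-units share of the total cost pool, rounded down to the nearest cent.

Jul 19, sell 718: 718/1089 × $23,769.05 → $15,671.42
Ending inventory (cost pool remaining) = $8,097.63

COGS = $15,671.42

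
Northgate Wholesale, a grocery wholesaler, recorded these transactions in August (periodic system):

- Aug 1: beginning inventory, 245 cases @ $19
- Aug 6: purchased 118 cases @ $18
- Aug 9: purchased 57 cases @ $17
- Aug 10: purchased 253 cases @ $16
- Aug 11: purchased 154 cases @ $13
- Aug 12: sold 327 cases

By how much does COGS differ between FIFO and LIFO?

$1,361

FIFO COGS: 245 @ $19 + 82 @ $18 = $6,131
LIFO COGS: 154 @ $13 + 173 @ $16 = $4,770
Difference = |$6,131 − $4,770| = $1,361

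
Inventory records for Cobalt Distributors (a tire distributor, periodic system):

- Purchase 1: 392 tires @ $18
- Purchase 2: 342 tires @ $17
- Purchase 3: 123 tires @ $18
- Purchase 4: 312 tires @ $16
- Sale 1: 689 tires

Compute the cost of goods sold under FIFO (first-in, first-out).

COGS = $12,105

Sale 1 (689) [FIFO — oldest first]: 392 @ $18 + 297 @ $17 = $12,105
Ending inventory: 45 @ $17 + 123 @ $18 + 312 @ $16 = $7,971
Check: goods available $20,076 = COGS $12,105 + ending $7,971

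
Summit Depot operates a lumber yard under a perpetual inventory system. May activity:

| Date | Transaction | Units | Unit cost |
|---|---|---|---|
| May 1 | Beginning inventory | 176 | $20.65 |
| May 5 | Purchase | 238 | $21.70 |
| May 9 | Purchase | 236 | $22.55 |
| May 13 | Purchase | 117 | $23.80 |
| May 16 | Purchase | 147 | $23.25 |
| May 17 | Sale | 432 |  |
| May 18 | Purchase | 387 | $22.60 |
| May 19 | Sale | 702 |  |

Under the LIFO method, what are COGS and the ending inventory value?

May 17, 432 sold [LIFO — newest first]: 147 @ $23.25 + 117 @ $23.80 + 168 @ $22.55 = $9,990.75
May 19, 702 sold [LIFO — newest first]: 387 @ $22.60 + 68 @ $22.55 + 238 @ $21.70 + 9 @ $20.65 = $15,630.05
Total COGS = $9,990.75 + $15,630.05 = $25,620.80
Ending inventory: 167 @ $20.65 = $3,448.55
Check: goods available $29,069.35 = COGS $25,620.80 + ending $3,448.55

COGS = $25,620.80; ending inventory = $3,448.55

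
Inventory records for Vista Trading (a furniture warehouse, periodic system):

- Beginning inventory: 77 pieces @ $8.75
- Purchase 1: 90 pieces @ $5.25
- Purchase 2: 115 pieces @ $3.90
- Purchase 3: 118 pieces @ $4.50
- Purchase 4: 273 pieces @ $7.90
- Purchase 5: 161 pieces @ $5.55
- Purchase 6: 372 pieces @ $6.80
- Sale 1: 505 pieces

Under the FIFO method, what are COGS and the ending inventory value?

Sale 1 (505) [FIFO — oldest first]: 77 @ $8.75 + 90 @ $5.25 + 115 @ $3.90 + 118 @ $4.50 + 105 @ $7.90 = $2,955.25
Ending inventory: 168 @ $7.90 + 161 @ $5.55 + 372 @ $6.80 = $4,750.35

COGS = $2,955.25; ending inventory = $4,750.35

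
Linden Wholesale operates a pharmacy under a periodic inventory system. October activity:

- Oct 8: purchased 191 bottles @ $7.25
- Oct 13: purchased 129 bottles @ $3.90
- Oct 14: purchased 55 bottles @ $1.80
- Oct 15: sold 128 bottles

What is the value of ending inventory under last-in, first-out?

Oct 15, 128 sold [LIFO — newest first]: 55 @ $1.80 + 73 @ $3.90 = $383.70
Ending inventory: 191 @ $7.25 + 56 @ $3.90 = $1,603.15
Check: goods available $1,986.85 = COGS $383.70 + ending $1,603.15

Ending inventory = $1,603.15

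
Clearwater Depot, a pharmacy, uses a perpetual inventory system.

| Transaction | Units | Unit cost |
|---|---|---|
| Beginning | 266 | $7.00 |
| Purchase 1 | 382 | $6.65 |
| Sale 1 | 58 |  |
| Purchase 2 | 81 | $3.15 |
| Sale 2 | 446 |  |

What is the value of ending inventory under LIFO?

Ending inventory = $1,575.00

Sale 1 (58) [LIFO — newest first]: 58 @ $6.65 = $385.70
Sale 2 (446) [LIFO — newest first]: 81 @ $3.15 + 324 @ $6.65 + 41 @ $7.00 = $2,696.75
Total COGS = $385.70 + $2,696.75 = $3,082.45
Ending inventory: 225 @ $7.00 = $1,575.00
Check: goods available $4,657.45 = COGS $3,082.45 + ending $1,575.00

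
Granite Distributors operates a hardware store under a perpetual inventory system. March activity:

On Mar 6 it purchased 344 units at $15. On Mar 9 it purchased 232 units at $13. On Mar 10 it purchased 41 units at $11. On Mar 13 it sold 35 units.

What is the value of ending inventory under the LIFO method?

Ending inventory = $8,242

Mar 13, 35 sold [LIFO — newest first]: 35 @ $11 = $385
Ending inventory: 344 @ $15 + 232 @ $13 + 6 @ $11 = $8,242
Check: goods available $8,627 = COGS $385 + ending $8,242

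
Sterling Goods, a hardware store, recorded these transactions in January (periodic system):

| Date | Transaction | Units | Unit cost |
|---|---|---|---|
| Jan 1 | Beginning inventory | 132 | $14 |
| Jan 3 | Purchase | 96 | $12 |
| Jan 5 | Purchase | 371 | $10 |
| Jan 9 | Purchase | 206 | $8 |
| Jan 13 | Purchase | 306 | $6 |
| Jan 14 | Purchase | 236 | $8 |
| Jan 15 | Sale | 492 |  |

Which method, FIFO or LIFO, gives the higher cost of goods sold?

FIFO

FIFO COGS: 132 @ $14 + 96 @ $12 + 264 @ $10 = $5,640
LIFO COGS: 236 @ $8 + 256 @ $6 = $3,424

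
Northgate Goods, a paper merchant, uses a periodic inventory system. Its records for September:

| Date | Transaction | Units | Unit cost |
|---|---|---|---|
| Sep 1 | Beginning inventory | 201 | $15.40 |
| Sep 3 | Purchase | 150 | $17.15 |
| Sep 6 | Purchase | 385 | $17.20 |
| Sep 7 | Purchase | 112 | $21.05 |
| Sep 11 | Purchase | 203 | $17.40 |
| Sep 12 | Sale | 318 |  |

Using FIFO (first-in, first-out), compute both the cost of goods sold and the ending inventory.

COGS = $5,101.95; ending inventory = $13,077.75

Sep 12, 318 sold [FIFO — oldest first]: 201 @ $15.40 + 117 @ $17.15 = $5,101.95
Ending inventory: 33 @ $17.15 + 385 @ $17.20 + 112 @ $21.05 + 203 @ $17.40 = $13,077.75
Check: goods available $18,179.70 = COGS $5,101.95 + ending $13,077.75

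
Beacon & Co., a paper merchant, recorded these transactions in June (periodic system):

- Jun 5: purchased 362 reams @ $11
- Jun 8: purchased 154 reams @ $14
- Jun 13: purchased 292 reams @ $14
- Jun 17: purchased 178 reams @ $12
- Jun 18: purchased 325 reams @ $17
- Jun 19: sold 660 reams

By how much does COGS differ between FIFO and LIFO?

$1,705

FIFO COGS: 362 @ $11 + 154 @ $14 + 144 @ $14 = $8,154
LIFO COGS: 325 @ $17 + 178 @ $12 + 157 @ $14 = $9,859
Difference = |$8,154 − $9,859| = $1,705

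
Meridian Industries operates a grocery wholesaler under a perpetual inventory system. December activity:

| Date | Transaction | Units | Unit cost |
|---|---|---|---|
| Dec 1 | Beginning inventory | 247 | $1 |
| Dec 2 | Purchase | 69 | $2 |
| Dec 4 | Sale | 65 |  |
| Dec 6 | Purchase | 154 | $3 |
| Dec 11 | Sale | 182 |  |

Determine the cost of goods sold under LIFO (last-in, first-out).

COGS = $624

Dec 4, 65 sold [LIFO — newest first]: 65 @ $2 = $130
Dec 11, 182 sold [LIFO — newest first]: 154 @ $3 + 4 @ $2 + 24 @ $1 = $494
Total COGS = $130 + $494 = $624
Ending inventory: 223 @ $1 = $223
Check: goods available $847 = COGS $624 + ending $223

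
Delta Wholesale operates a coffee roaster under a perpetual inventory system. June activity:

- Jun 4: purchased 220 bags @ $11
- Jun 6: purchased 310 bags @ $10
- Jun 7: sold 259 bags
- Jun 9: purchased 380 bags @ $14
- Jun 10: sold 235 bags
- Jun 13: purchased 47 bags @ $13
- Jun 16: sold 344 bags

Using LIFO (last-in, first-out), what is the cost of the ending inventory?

Jun 7, 259 sold [LIFO — newest first]: 259 @ $10 = $2,590
Jun 10, 235 sold [LIFO — newest first]: 235 @ $14 = $3,290
Jun 16, 344 sold [LIFO — newest first]: 47 @ $13 + 145 @ $14 + 51 @ $10 + 101 @ $11 = $4,262
Total COGS = $2,590 + $3,290 + $4,262 = $10,142
Ending inventory: 119 @ $11 = $1,309
Check: goods available $11,451 = COGS $10,142 + ending $1,309

Ending inventory = $1,309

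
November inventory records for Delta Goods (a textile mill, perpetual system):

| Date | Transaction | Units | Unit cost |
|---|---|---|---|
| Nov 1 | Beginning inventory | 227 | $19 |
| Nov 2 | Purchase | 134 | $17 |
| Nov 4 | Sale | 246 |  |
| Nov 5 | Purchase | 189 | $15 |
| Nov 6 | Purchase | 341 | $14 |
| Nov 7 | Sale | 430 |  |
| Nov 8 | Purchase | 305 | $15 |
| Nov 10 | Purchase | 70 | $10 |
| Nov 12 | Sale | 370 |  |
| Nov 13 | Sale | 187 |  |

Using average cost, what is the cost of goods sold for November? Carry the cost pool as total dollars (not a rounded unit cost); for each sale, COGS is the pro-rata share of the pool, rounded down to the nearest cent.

After Nov 1: 227 on hand, pool $4,313.00 (≈ $19.0000 each)
After Nov 2: 361 on hand, pool $6,591.00 (≈ $18.2576 each)
Nov 4, sell 246: 246/361 × $6,591.00 → $4,491.37
After Nov 5: 304 on hand, pool $4,934.63 (≈ $16.2323 each)
After Nov 6: 645 on hand, pool $9,708.63 (≈ $15.0521 each)
Nov 7, sell 430: 430/645 × $9,708.63 → $6,472.42
After Nov 8: 520 on hand, pool $7,811.21 (≈ $15.0216 each)
After Nov 10: 590 on hand, pool $8,511.21 (≈ $14.4258 each)
Nov 12, sell 370: 370/590 × $8,511.21 → $5,337.53
Nov 13, sell 187: 187/220 × $3,173.68 → $2,697.62
Total COGS = $4,491.37 + $6,472.42 + $5,337.53 + $2,697.62 = $18,998.94
Ending inventory (cost pool remaining) = $476.06
Check: goods available $19,475.00 = COGS $18,998.94 + ending $476.06

COGS = $18,998.94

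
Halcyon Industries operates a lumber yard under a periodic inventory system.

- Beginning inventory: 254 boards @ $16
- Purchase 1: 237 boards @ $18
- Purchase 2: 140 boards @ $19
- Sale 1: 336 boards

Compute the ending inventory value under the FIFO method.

Sale 1 (336) [FIFO — oldest first]: 254 @ $16 + 82 @ $18 = $5,540
Ending inventory: 155 @ $18 + 140 @ $19 = $5,450

Ending inventory = $5,450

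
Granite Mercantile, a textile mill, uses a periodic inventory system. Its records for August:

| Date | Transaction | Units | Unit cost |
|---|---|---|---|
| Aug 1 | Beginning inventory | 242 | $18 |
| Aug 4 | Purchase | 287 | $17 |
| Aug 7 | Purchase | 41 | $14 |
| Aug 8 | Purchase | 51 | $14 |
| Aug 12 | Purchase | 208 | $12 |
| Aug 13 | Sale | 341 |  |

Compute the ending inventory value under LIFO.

Ending inventory = $8,538

Aug 13, 341 sold [LIFO — newest first]: 208 @ $12 + 51 @ $14 + 41 @ $14 + 41 @ $17 = $4,481
Ending inventory: 242 @ $18 + 246 @ $17 = $8,538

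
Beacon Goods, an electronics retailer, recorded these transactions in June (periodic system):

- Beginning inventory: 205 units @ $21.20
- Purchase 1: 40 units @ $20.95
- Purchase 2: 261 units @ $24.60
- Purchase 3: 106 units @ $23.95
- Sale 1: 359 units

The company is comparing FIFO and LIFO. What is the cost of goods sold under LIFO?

COGS = $8,762.50

FIFO COGS: 205 @ $21.20 + 40 @ $20.95 + 114 @ $24.60 = $7,988.40
LIFO COGS: 106 @ $23.95 + 253 @ $24.60 = $8,762.50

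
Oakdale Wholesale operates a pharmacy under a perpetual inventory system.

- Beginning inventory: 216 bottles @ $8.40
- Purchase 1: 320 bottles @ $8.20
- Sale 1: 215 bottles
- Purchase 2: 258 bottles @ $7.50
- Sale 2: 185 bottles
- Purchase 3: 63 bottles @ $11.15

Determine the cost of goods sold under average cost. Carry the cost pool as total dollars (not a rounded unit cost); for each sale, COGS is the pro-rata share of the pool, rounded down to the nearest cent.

After Beginning: 216 on hand, pool $1,814.40 (≈ $8.4000 each)
After Purchase 1: 536 on hand, pool $4,438.40 (≈ $8.2806 each)
Sale 1, sell 215: 215/536 × $4,438.40 → $1,780.32
After Purchase 2: 579 on hand, pool $4,593.08 (≈ $7.9328 each)
Sale 2, sell 185: 185/579 × $4,593.08 → $1,467.56
After Purchase 3: 457 on hand, pool $3,827.97 (≈ $8.3763 each)
Total COGS = $1,780.32 + $1,467.56 = $3,247.88
Ending inventory (cost pool remaining) = $3,827.97

COGS = $3,247.88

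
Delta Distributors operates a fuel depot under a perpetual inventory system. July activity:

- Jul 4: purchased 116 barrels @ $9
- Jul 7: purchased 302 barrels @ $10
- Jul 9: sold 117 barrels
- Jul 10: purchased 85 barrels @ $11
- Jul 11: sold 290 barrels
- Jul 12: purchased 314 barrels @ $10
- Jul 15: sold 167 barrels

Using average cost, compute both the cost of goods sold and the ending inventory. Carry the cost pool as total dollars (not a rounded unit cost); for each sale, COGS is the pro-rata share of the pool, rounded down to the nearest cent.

COGS = $5,708.78; ending inventory = $2,430.22

After Jul 4: 116 on hand, pool $1,044.00 (≈ $9.0000 each)
After Jul 7: 418 on hand, pool $4,064.00 (≈ $9.7225 each)
Jul 9, sell 117: 117/418 × $4,064.00 → $1,137.53
After Jul 10: 386 on hand, pool $3,861.47 (≈ $10.0038 each)
Jul 11, sell 290: 290/386 × $3,861.47 → $2,901.10
After Jul 12: 410 on hand, pool $4,100.37 (≈ $10.0009 each)
Jul 15, sell 167: 167/410 × $4,100.37 → $1,670.15
Total COGS = $1,137.53 + $2,901.10 + $1,670.15 = $5,708.78
Ending inventory (cost pool remaining) = $2,430.22
Check: goods available $8,139.00 = COGS $5,708.78 + ending $2,430.22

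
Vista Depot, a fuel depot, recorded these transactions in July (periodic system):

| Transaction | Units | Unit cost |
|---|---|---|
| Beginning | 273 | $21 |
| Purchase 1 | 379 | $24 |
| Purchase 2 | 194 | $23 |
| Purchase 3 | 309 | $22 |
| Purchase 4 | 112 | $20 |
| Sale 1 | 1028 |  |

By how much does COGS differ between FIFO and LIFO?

$15

FIFO COGS: 273 @ $21 + 379 @ $24 + 194 @ $23 + 182 @ $22 = $23,295
LIFO COGS: 112 @ $20 + 309 @ $22 + 194 @ $23 + 379 @ $24 + 34 @ $21 = $23,310
Difference = |$23,295 − $23,310| = $15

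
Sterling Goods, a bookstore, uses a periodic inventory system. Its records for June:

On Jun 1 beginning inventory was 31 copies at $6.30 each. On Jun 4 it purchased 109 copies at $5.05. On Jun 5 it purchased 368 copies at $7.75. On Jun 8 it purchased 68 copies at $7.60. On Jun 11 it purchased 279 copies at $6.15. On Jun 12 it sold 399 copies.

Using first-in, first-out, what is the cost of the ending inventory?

Jun 12, 399 sold [FIFO — oldest first]: 31 @ $6.30 + 109 @ $5.05 + 259 @ $7.75 = $2,753.00
Ending inventory: 109 @ $7.75 + 68 @ $7.60 + 279 @ $6.15 = $3,077.40

Ending inventory = $3,077.40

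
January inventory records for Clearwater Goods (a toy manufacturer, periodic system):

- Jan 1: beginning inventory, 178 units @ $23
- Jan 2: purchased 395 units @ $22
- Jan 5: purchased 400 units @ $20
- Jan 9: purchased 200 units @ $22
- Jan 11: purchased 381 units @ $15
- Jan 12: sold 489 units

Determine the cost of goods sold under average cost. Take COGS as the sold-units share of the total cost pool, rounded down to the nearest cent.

COGS = $9,723.04

Jan 12, sell 489: 489/1554 × $30,899.00 → $9,723.04
Ending inventory (cost pool remaining) = $21,175.96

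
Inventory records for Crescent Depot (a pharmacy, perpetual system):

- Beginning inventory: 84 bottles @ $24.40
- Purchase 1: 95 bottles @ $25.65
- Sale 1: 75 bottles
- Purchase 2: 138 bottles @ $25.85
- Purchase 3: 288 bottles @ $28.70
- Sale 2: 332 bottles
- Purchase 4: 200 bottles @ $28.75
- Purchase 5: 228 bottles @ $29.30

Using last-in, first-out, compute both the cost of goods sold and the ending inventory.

Sale 1 (75) [LIFO — newest first]: 75 @ $25.65 = $1,923.75
Sale 2 (332) [LIFO — newest first]: 288 @ $28.70 + 44 @ $25.85 = $9,403.00
Total COGS = $1,923.75 + $9,403.00 = $11,326.75
Ending inventory: 84 @ $24.40 + 20 @ $25.65 + 94 @ $25.85 + 200 @ $28.75 + 228 @ $29.30 = $17,422.90

COGS = $11,326.75; ending inventory = $17,422.90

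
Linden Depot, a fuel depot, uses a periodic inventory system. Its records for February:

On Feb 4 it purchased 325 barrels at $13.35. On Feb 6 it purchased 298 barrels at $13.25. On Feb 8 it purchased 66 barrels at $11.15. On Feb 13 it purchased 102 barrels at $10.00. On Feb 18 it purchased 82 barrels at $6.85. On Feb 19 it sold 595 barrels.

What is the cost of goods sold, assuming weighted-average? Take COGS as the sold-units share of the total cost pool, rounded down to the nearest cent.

Feb 19, sell 595: 595/873 × $10,604.85 → $7,227.81
Ending inventory (cost pool remaining) = $3,377.04

COGS = $7,227.81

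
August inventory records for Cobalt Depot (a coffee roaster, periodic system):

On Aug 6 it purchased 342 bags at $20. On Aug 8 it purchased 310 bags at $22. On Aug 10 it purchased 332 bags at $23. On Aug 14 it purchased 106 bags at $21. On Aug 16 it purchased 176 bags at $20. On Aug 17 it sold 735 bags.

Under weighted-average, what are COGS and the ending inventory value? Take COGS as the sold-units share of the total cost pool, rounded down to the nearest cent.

COGS = $15,699.73; ending inventory = $11,342.27

Aug 17, sell 735: 735/1266 × $27,042.00 → $15,699.73
Ending inventory (cost pool remaining) = $11,342.27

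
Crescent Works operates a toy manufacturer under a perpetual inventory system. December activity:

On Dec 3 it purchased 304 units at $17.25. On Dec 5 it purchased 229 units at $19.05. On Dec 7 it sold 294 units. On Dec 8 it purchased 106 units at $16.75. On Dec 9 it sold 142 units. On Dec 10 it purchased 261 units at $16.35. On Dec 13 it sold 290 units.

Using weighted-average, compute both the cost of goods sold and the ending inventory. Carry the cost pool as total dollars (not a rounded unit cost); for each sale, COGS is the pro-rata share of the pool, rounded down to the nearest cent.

After Dec 3: 304 on hand, pool $5,244.00 (≈ $17.2500 each)
After Dec 5: 533 on hand, pool $9,606.45 (≈ $18.0234 each)
Dec 7, sell 294: 294/533 × $9,606.45 → $5,298.86
After Dec 8: 345 on hand, pool $6,083.09 (≈ $17.6321 each)
Dec 9, sell 142: 142/345 × $6,083.09 → $2,503.76
After Dec 10: 464 on hand, pool $7,846.68 (≈ $16.9109 each)
Dec 13, sell 290: 290/464 × $7,846.68 → $4,904.17
Total COGS = $5,298.86 + $2,503.76 + $4,904.17 = $12,706.79
Ending inventory (cost pool remaining) = $2,942.51
Check: goods available $15,649.30 = COGS $12,706.79 + ending $2,942.51

COGS = $12,706.79; ending inventory = $2,942.51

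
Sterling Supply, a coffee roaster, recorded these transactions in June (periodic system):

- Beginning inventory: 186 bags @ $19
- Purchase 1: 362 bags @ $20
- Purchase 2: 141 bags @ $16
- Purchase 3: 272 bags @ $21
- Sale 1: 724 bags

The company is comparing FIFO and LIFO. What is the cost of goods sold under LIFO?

FIFO COGS: 186 @ $19 + 362 @ $20 + 141 @ $16 + 35 @ $21 = $13,765
LIFO COGS: 272 @ $21 + 141 @ $16 + 311 @ $20 = $14,188

COGS = $14,188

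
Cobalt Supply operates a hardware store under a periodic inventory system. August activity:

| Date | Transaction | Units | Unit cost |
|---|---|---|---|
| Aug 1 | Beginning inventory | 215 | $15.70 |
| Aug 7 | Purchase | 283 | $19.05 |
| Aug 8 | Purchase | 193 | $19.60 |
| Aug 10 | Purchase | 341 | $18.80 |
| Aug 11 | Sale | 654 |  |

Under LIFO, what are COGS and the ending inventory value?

Aug 11, 654 sold [LIFO — newest first]: 341 @ $18.80 + 193 @ $19.60 + 120 @ $19.05 = $12,479.60
Ending inventory: 215 @ $15.70 + 163 @ $19.05 = $6,480.65

COGS = $12,479.60; ending inventory = $6,480.65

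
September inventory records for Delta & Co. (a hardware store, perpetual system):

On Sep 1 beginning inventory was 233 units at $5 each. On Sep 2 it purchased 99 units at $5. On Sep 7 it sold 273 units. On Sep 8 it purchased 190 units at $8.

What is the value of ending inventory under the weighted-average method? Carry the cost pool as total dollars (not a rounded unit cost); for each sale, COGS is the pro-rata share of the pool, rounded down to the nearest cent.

After Sep 1: 233 on hand, pool $1,165.00 (≈ $5.0000 each)
After Sep 2: 332 on hand, pool $1,660.00 (≈ $5.0000 each)
Sep 7, sell 273: 273/332 × $1,660.00 → $1,365.00
After Sep 8: 249 on hand, pool $1,815.00 (≈ $7.2892 each)
Ending inventory (cost pool remaining) = $1,815.00

Ending inventory = $1,815.00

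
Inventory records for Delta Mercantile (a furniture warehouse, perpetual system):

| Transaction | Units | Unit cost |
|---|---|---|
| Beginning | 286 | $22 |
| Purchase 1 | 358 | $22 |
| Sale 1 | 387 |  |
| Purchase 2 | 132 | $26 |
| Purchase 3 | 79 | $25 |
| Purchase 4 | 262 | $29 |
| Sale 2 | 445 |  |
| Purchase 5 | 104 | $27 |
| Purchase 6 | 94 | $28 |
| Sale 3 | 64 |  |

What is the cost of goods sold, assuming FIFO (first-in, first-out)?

Sale 1 (387) [FIFO — oldest first]: 286 @ $22 + 101 @ $22 = $8,514
Sale 2 (445) [FIFO — oldest first]: 257 @ $22 + 132 @ $26 + 56 @ $25 = $10,486
Sale 3 (64) [FIFO — oldest first]: 23 @ $25 + 41 @ $29 = $1,764
Total COGS = $8,514 + $10,486 + $1,764 = $20,764
Ending inventory: 221 @ $29 + 104 @ $27 + 94 @ $28 = $11,849

COGS = $20,764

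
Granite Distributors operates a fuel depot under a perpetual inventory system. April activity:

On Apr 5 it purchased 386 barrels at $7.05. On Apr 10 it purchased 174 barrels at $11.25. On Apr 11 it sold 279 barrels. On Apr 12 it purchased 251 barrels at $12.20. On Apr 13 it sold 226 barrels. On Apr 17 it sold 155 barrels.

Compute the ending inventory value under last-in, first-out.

Apr 11, 279 sold [LIFO — newest first]: 174 @ $11.25 + 105 @ $7.05 = $2,697.75
Apr 13, 226 sold [LIFO — newest first]: 226 @ $12.20 = $2,757.20
Apr 17, 155 sold [LIFO — newest first]: 25 @ $12.20 + 130 @ $7.05 = $1,221.50
Total COGS = $2,697.75 + $2,757.20 + $1,221.50 = $6,676.45
Ending inventory: 151 @ $7.05 = $1,064.55

Ending inventory = $1,064.55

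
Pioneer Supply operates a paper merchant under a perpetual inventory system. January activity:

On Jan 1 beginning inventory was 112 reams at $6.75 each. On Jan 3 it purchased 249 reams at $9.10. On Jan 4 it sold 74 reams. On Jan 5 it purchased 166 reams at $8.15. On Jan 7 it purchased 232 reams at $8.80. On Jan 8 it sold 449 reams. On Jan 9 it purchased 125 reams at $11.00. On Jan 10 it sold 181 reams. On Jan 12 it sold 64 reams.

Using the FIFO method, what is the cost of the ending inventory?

Ending inventory = $1,276.00

Jan 4, 74 sold [FIFO — oldest first]: 74 @ $6.75 = $499.50
Jan 8, 449 sold [FIFO — oldest first]: 38 @ $6.75 + 249 @ $9.10 + 162 @ $8.15 = $3,842.70
Jan 10, 181 sold [FIFO — oldest first]: 4 @ $8.15 + 177 @ $8.80 = $1,590.20
Jan 12, 64 sold [FIFO — oldest first]: 55 @ $8.80 + 9 @ $11.00 = $583.00
Total COGS = $499.50 + $3,842.70 + $1,590.20 + $583.00 = $6,515.40
Ending inventory: 116 @ $11.00 = $1,276.00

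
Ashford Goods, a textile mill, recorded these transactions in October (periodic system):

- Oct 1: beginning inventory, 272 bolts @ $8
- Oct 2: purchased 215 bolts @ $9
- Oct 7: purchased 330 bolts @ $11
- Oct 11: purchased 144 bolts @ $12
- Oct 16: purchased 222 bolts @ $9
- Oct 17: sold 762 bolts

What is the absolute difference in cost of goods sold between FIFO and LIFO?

$814

FIFO COGS: 272 @ $8 + 215 @ $9 + 275 @ $11 = $7,136
LIFO COGS: 222 @ $9 + 144 @ $12 + 330 @ $11 + 66 @ $9 = $7,950
Difference = |$7,136 − $7,950| = $814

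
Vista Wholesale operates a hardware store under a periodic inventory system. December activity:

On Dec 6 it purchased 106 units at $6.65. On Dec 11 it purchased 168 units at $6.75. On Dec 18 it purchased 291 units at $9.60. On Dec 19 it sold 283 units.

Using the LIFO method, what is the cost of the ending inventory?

Dec 19, 283 sold [LIFO — newest first]: 283 @ $9.60 = $2,716.80
Ending inventory: 106 @ $6.65 + 168 @ $6.75 + 8 @ $9.60 = $1,915.70
Check: goods available $4,632.50 = COGS $2,716.80 + ending $1,915.70

Ending inventory = $1,915.70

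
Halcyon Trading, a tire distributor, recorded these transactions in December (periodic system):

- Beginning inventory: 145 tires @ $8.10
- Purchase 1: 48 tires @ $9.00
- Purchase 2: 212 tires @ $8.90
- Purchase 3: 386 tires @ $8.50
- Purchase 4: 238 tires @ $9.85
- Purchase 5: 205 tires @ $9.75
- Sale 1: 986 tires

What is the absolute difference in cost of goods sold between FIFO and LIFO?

$326.30

FIFO COGS: 145 @ $8.10 + 48 @ $9.00 + 212 @ $8.90 + 386 @ $8.50 + 195 @ $9.85 = $8,695.05
LIFO COGS: 205 @ $9.75 + 238 @ $9.85 + 386 @ $8.50 + 157 @ $8.90 = $9,021.35
Difference = |$8,695.05 − $9,021.35| = $326.30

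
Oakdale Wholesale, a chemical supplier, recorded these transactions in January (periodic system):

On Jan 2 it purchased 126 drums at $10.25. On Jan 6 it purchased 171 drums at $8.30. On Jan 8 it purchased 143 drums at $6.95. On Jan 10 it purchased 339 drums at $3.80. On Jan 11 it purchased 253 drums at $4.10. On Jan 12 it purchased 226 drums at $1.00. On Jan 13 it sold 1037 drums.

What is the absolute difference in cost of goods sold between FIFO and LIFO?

$1,859.00

FIFO COGS: 126 @ $10.25 + 171 @ $8.30 + 143 @ $6.95 + 339 @ $3.80 + 253 @ $4.10 + 5 @ $1.00 = $6,035.15
LIFO COGS: 226 @ $1.00 + 253 @ $4.10 + 339 @ $3.80 + 143 @ $6.95 + 76 @ $8.30 = $4,176.15
Difference = |$6,035.15 − $4,176.15| = $1,859.00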